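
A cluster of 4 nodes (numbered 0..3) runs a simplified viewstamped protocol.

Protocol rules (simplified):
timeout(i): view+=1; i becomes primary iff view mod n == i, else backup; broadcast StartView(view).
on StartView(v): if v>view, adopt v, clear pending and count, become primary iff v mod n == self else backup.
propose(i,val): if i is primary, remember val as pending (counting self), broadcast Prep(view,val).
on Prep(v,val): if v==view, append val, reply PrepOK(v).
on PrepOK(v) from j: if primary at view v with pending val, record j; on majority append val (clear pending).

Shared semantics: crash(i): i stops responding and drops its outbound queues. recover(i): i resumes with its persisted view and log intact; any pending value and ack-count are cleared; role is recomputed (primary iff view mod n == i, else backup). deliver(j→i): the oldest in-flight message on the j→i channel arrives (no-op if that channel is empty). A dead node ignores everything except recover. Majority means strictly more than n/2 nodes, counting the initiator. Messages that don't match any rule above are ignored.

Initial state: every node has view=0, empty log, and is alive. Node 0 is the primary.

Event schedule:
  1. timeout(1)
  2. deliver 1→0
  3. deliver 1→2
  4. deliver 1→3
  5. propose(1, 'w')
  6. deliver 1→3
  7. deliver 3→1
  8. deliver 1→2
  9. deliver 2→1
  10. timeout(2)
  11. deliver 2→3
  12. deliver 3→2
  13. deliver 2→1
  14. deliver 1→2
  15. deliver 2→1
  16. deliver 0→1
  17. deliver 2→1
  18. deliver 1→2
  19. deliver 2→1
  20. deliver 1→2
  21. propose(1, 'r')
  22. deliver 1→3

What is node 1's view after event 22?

after 1 — timeout(1): n1:prim/v1/[-]
after 2 — deliver 1→0: n0:back/v1/[-]
after 3 — deliver 1→2: n2:back/v1/[-]
after 4 — deliver 1→3: n3:back/v1/[-]
after 5 — propose(1,'w'): ·
after 6 — deliver 1→3: n3:back/v1/[w]
after 7 — deliver 3→1: ·
after 8 — deliver 1→2: n2:back/v1/[w]
after 9 — deliver 2→1: n1:prim/v1/[w]
after 10 — timeout(2): n2:prim/v2/[w]
after 11 — deliver 2→3: n3:back/v2/[w]
after 12 — deliver 3→2: ·
after 13 — deliver 2→1: n1:back/v2/[w]
after 14 — deliver 1→2: ·
after 15 — deliver 2→1: ·
after 16 — deliver 0→1: ·
after 17 — deliver 2→1: ·
after 18 — deliver 1→2: ·
after 19 — deliver 2→1: ·
after 20 — deliver 1→2: ·
after 21 — propose(1,'r'): ·
after 22 — deliver 1→3: ·

2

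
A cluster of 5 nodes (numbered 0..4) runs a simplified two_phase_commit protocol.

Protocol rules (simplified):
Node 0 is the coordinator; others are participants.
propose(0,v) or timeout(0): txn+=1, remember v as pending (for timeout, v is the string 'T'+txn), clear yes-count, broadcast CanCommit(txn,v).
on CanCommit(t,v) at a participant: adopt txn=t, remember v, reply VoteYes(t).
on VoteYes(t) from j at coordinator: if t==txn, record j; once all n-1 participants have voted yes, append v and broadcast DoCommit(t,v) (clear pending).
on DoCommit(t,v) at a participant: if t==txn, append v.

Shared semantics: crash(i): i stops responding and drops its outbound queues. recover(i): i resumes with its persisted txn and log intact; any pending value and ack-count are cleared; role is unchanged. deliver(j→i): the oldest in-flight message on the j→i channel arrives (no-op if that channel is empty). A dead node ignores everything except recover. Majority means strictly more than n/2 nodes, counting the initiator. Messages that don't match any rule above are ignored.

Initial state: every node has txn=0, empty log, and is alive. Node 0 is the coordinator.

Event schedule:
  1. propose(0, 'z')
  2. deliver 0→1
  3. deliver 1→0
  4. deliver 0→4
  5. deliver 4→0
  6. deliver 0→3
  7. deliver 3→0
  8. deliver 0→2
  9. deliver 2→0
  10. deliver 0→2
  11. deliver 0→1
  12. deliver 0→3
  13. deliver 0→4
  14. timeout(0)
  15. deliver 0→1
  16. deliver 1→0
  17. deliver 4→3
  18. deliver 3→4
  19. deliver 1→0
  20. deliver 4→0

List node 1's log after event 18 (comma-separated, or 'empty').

after 1 — propose(0,'z'): n0:coor/t1/[-]
after 2 — deliver 0→1: n1:part/t1/[-]
after 3 — deliver 1→0: ·
after 4 — deliver 0→4: n4:part/t1/[-]
after 5 — deliver 4→0: ·
after 6 — deliver 0→3: n3:part/t1/[-]
after 7 — deliver 3→0: ·
after 8 — deliver 0→2: n2:part/t1/[-]
after 9 — deliver 2→0: n0:coor/t1/[z]
after 10 — deliver 0→2: n2:part/t1/[z]
after 11 — deliver 0→1: n1:part/t1/[z]
after 12 — deliver 0→3: n3:part/t1/[z]
after 13 — deliver 0→4: n4:part/t1/[z]
after 14 — timeout(0): n0:coor/t2/[z]
after 15 — deliver 0→1: n1:part/t2/[z]
after 16 — deliver 1→0: ·
after 17 — deliver 4→3: ·
after 18 — deliver 3→4: ·

z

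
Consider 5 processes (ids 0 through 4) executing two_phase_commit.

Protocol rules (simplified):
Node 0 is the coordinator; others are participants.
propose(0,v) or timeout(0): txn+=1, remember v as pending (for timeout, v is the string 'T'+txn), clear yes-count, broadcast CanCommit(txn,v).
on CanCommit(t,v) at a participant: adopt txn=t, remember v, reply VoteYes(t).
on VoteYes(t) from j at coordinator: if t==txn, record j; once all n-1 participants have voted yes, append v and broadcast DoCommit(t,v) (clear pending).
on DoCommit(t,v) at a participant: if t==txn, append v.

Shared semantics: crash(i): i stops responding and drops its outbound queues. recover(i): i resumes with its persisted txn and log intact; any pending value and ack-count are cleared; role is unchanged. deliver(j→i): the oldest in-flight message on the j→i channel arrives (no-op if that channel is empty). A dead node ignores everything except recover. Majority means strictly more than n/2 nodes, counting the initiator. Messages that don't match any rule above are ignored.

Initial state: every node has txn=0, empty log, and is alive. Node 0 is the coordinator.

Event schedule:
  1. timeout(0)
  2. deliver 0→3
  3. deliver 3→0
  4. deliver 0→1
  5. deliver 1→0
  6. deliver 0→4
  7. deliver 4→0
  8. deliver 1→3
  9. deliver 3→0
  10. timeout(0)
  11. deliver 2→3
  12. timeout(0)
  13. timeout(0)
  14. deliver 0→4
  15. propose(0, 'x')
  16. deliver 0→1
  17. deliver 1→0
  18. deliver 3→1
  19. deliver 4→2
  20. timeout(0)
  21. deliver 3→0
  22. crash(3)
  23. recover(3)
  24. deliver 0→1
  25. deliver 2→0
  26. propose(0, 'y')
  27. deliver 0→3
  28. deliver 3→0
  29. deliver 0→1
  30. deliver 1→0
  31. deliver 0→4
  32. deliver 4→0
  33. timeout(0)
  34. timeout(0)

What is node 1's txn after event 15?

1

1. timeout(0):  <0:coor t1 ->
2. deliver 0→3:  <3:part t1 ->
3. deliver 3→0:  nop
4. deliver 0→1:  <1:part t1 ->
5. deliver 1→0:  nop
6. deliver 0→4:  <4:part t1 ->
7. deliver 4→0:  nop
8. deliver 1→3:  nop
9. deliver 3→0:  nop
10. timeout(0):  <0:coor t2 ->
11. deliver 2→3:  nop
12. timeout(0):  <0:coor t3 ->
13. timeout(0):  <0:coor t4 ->
14. deliver 0→4:  <4:part t2 ->
15. propose(0,'x'):  <0:coor t5 ->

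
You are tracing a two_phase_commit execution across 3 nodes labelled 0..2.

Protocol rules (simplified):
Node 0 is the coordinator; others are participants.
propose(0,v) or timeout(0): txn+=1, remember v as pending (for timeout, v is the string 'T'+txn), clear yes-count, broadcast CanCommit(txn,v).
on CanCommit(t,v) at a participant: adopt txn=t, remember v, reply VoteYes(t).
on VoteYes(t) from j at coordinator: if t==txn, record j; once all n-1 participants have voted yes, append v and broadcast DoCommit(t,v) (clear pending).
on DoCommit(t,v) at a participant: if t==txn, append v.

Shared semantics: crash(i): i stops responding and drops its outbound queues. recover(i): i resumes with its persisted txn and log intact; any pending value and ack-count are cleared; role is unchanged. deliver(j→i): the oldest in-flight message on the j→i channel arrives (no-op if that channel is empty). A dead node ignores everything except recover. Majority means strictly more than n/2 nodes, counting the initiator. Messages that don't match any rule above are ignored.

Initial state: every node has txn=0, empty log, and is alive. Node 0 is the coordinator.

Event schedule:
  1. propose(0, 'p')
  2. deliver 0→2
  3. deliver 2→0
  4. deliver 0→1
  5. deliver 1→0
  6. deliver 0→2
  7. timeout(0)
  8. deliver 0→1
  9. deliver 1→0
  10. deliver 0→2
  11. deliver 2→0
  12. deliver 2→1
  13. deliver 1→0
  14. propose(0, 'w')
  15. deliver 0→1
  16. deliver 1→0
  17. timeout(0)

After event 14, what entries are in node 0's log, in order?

[1] propose(0,'p') → N0(coor t1 [-])
[2] deliver 0→2 → N2(part t1 [-])
[3] deliver 2→0 → ∅
[4] deliver 0→1 → N1(part t1 [-])
[5] deliver 1→0 → N0(coor t1 [p])
[6] deliver 0→2 → N2(part t1 [p])
[7] timeout(0) → N0(coor t2 [p])
[8] deliver 0→1 → N1(part t1 [p])
[9] deliver 1→0 → ∅
[10] deliver 0→2 → N2(part t2 [p])
[11] deliver 2→0 → ∅
[12] deliver 2→1 → ∅
[13] deliver 1→0 → ∅
[14] propose(0,'w') → N0(coor t3 [p])

p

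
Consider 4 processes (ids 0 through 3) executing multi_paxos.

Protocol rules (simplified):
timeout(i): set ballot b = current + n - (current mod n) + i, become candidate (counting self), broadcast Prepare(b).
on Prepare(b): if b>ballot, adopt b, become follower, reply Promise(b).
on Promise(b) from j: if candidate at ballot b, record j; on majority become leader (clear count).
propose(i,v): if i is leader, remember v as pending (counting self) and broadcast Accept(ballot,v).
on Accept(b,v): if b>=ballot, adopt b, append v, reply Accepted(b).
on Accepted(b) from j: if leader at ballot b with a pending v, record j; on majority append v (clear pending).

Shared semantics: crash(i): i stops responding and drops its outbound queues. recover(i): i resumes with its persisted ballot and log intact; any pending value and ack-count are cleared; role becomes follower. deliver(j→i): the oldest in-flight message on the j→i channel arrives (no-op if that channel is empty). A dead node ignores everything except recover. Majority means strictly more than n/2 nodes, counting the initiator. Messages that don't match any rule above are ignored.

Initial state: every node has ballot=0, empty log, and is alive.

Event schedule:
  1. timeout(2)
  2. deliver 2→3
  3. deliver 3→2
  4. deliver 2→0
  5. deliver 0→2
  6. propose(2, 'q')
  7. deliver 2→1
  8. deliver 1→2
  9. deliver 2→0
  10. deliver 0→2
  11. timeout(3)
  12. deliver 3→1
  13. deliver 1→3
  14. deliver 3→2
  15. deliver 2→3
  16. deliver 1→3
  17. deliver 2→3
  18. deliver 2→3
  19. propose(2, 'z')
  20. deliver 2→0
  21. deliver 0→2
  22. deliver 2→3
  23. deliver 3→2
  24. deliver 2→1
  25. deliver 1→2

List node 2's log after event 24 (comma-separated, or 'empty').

empty

step 1 timeout(2): 2={cand,b=6,log=-}
step 2 deliver 2→3: 3={foll,b=6,log=-}
step 3 deliver 3→2: —
step 4 deliver 2→0: 0={foll,b=6,log=-}
step 5 deliver 0→2: 2={lead,b=6,log=-}
step 6 propose(2,'q'): —
step 7 deliver 2→1: 1={foll,b=6,log=-}
step 8 deliver 1→2: —
step 9 deliver 2→0: 0={foll,b=6,log=q}
step 10 deliver 0→2: —
step 11 timeout(3): 3={cand,b=11,log=-}
step 12 deliver 3→1: 1={foll,b=11,log=-}
step 13 deliver 1→3: —
step 14 deliver 3→2: 2={foll,b=11,log=-}
step 15 deliver 2→3: —
step 16 deliver 1→3: —
step 17 deliver 2→3: 3={lead,b=11,log=-}
step 18 deliver 2→3: —
step 19 propose(2,'z'): —
step 20 deliver 2→0: —
step 21 deliver 0→2: —
step 22 deliver 2→3: —
step 23 deliver 3→2: —
step 24 deliver 2→1: —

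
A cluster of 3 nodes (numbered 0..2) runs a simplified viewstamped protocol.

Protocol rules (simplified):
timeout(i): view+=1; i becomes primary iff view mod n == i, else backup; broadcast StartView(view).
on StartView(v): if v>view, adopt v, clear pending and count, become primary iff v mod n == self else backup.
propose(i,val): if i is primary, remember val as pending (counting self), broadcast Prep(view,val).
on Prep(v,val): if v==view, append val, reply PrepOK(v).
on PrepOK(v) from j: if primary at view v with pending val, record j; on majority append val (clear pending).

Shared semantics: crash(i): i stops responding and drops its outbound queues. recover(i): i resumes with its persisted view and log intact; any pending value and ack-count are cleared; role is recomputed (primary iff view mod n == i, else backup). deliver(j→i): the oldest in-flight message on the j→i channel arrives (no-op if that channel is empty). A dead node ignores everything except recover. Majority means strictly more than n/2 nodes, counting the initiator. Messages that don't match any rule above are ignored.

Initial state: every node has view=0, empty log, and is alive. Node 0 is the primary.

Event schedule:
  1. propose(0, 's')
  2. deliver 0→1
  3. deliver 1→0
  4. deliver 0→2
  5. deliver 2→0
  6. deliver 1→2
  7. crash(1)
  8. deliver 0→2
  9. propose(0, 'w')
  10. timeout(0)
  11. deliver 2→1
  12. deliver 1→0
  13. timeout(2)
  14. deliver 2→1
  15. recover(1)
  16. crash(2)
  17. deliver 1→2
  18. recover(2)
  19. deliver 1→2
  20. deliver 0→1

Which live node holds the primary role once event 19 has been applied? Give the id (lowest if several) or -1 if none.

step 1 propose(0,'s'): —
step 2 deliver 0→1: 1={back,v=0,log=s}
step 3 deliver 1→0: 0={prim,v=0,log=s}
step 4 deliver 0→2: 2={back,v=0,log=s}
step 5 deliver 2→0: —
step 6 deliver 1→2: —
step 7 crash(1): 1={✗back,v=0,log=s}
step 8 deliver 0→2: —
step 9 propose(0,'w'): —
step 10 timeout(0): 0={back,v=1,log=s}
step 11 deliver 2→1: —
step 12 deliver 1→0: —
step 13 timeout(2): 2={back,v=1,log=s}
step 14 deliver 2→1: —
step 15 recover(1): 1={back,v=0,log=s}
step 16 crash(2): 2={✗back,v=1,log=s}
step 17 deliver 1→2: —
step 18 recover(2): 2={back,v=1,log=s}
step 19 deliver 1→2: —

-1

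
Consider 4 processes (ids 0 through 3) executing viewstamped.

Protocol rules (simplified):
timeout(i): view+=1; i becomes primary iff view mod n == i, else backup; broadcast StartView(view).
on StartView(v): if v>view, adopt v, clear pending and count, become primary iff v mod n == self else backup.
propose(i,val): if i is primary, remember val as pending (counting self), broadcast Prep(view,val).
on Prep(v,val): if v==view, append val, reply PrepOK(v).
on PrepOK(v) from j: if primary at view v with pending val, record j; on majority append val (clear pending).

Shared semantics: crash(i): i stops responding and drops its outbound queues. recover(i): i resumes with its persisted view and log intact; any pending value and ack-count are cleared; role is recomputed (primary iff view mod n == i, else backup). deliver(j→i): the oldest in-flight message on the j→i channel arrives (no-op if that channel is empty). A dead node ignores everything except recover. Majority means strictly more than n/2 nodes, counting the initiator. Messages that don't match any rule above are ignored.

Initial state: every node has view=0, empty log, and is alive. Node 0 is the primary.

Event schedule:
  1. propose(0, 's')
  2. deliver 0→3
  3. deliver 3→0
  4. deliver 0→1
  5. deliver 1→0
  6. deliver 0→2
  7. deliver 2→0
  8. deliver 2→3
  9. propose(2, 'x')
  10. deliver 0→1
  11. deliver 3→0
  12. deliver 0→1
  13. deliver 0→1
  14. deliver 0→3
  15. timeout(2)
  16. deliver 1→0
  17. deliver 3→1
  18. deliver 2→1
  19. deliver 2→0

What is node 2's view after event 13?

1. propose(0,'s'):  nop
2. deliver 0→3:  <3:back v0 s>
3. deliver 3→0:  nop
4. deliver 0→1:  <1:back v0 s>
5. deliver 1→0:  <0:prim v0 s>
6. deliver 0→2:  <2:back v0 s>
7. deliver 2→0:  nop
8. deliver 2→3:  nop
9. propose(2,'x'):  nop
10. deliver 0→1:  nop
11. deliver 3→0:  nop
12. deliver 0→1:  nop
13. deliver 0→1:  nop

0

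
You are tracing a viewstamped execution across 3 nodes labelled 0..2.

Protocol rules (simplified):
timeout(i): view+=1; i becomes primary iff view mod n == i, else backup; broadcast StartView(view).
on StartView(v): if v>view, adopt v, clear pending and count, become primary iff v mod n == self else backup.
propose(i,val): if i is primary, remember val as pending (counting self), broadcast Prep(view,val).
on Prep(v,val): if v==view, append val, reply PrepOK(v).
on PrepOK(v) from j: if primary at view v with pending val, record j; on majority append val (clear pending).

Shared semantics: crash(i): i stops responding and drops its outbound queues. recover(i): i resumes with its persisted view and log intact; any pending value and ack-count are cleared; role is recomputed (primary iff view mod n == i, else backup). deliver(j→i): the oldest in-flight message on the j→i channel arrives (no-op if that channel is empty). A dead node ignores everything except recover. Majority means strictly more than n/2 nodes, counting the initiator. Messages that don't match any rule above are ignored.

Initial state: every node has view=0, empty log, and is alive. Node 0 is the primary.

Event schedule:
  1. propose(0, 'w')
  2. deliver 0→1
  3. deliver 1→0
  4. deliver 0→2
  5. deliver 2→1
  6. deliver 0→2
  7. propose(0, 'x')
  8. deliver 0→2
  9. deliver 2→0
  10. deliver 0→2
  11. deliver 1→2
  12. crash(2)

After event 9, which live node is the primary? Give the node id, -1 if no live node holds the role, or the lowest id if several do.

0

step 1 propose(0,'w'): —
step 2 deliver 0→1: 1={back,v=0,log=w}
step 3 deliver 1→0: 0={prim,v=0,log=w}
step 4 deliver 0→2: 2={back,v=0,log=w}
step 5 deliver 2→1: —
step 6 deliver 0→2: —
step 7 propose(0,'x'): —
step 8 deliver 0→2: 2={back,v=0,log=w,x}
step 9 deliver 2→0: 0={prim,v=0,log=w,x}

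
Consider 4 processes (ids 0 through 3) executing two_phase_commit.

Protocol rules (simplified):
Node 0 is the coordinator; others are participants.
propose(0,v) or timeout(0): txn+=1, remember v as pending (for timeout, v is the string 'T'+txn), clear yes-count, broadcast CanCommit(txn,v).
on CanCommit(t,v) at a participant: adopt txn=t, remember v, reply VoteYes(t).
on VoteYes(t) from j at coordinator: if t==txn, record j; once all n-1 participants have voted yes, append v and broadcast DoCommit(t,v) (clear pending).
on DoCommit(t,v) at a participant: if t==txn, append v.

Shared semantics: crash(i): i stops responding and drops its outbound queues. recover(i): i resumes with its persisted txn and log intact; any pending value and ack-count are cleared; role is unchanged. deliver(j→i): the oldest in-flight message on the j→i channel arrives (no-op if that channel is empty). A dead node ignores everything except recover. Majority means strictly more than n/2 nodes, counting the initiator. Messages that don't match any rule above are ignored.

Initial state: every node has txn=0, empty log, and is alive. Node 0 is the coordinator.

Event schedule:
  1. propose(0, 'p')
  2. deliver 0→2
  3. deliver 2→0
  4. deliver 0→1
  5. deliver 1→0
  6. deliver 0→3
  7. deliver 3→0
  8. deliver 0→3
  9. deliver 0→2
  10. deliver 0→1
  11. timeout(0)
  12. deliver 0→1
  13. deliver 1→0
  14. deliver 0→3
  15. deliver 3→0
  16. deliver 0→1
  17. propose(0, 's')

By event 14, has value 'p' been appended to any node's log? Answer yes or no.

yes

after 1 — propose(0,'p'): n0:coor/t1/[-]
after 2 — deliver 0→2: n2:part/t1/[-]
after 3 — deliver 2→0: ·
after 4 — deliver 0→1: n1:part/t1/[-]
after 5 — deliver 1→0: ·
after 6 — deliver 0→3: n3:part/t1/[-]
after 7 — deliver 3→0: n0:coor/t1/[p]
after 8 — deliver 0→3: n3:part/t1/[p]
after 9 — deliver 0→2: n2:part/t1/[p]
after 10 — deliver 0→1: n1:part/t1/[p]
after 11 — timeout(0): n0:coor/t2/[p]
after 12 — deliver 0→1: n1:part/t2/[p]
after 13 — deliver 1→0: ·
after 14 — deliver 0→3: n3:part/t2/[p]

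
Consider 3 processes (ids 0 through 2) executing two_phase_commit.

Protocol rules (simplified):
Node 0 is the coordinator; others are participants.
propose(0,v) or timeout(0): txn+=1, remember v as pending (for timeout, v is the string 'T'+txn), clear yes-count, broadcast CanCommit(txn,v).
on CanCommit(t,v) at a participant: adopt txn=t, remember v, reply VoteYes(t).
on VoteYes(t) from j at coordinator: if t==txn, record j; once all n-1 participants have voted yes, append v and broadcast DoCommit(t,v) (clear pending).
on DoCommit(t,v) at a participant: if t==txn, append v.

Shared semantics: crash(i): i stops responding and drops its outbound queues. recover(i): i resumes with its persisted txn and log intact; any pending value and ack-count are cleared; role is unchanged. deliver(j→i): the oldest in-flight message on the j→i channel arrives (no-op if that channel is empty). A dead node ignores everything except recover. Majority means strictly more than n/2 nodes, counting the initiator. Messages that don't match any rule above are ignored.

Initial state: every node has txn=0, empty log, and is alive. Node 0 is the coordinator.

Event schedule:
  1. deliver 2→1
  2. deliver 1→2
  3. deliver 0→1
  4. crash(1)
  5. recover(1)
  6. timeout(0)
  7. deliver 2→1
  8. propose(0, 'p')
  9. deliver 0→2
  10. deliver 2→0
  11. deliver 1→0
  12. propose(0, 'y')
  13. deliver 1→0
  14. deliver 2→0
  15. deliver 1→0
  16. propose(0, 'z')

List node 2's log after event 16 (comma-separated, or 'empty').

empty

after 1 — deliver 2→1: ·
after 2 — deliver 1→2: ·
after 3 — deliver 0→1: ·
after 4 — crash(1): n1:✗part/t0/[-]
after 5 — recover(1): n1:part/t0/[-]
after 6 — timeout(0): n0:coor/t1/[-]
after 7 — deliver 2→1: ·
after 8 — propose(0,'p'): n0:coor/t2/[-]
after 9 — deliver 0→2: n2:part/t1/[-]
after 10 — deliver 2→0: ·
after 11 — deliver 1→0: ·
after 12 — propose(0,'y'): n0:coor/t3/[-]
after 13 — deliver 1→0: ·
after 14 — deliver 2→0: ·
after 15 — deliver 1→0: ·
after 16 — propose(0,'z'): n0:coor/t4/[-]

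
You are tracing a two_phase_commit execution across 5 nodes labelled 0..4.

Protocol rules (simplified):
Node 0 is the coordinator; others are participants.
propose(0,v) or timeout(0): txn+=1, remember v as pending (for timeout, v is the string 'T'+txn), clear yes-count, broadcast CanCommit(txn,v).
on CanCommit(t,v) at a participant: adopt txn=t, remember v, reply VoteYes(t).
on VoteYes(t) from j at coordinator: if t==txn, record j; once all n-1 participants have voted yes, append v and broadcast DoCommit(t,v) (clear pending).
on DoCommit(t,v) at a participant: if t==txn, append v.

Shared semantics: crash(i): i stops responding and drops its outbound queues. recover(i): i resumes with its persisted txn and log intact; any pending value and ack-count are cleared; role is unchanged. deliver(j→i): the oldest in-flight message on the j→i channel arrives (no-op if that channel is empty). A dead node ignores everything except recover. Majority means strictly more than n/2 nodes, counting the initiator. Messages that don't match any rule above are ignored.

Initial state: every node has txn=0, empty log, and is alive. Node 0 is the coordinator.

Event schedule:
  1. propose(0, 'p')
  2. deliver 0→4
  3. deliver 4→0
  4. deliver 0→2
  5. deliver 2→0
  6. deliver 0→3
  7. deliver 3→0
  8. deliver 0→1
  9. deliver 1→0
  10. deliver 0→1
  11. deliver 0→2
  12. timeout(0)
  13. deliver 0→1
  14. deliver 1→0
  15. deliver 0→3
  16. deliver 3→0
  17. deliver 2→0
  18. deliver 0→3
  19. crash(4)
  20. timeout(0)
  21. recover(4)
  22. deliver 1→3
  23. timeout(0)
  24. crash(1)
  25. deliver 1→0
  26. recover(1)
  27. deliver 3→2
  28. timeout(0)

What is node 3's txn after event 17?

1

e1 propose(0,'p'): 0[coor,t=1,-]
e2 deliver 0→4: 4[part,t=1,-]
e3 deliver 4→0: ·
e4 deliver 0→2: 2[part,t=1,-]
e5 deliver 2→0: ·
e6 deliver 0→3: 3[part,t=1,-]
e7 deliver 3→0: ·
e8 deliver 0→1: 1[part,t=1,-]
e9 deliver 1→0: 0[coor,t=1,p]
e10 deliver 0→1: 1[part,t=1,p]
e11 deliver 0→2: 2[part,t=1,p]
e12 timeout(0): 0[coor,t=2,p]
e13 deliver 0→1: 1[part,t=2,p]
e14 deliver 1→0: ·
e15 deliver 0→3: 3[part,t=1,p]
e16 deliver 3→0: ·
e17 deliver 2→0: ·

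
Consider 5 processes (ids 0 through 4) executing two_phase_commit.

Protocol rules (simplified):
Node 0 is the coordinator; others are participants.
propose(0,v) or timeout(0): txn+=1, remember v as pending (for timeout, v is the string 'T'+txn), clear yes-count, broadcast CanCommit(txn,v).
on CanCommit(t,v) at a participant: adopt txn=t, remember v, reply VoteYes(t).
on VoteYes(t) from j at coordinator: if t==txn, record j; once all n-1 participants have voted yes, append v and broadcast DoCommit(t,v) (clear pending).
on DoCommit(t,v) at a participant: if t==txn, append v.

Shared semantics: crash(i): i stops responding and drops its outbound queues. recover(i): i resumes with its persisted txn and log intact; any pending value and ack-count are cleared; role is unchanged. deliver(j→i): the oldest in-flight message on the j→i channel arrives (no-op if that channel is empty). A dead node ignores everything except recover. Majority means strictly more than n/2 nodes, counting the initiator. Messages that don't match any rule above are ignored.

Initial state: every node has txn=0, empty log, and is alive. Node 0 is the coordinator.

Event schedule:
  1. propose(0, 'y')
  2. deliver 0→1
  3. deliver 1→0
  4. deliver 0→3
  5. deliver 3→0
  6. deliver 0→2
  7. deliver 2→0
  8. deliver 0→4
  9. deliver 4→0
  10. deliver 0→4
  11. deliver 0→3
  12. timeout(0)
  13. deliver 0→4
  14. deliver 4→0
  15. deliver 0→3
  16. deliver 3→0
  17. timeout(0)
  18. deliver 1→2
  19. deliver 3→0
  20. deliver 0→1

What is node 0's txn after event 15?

after 1 — propose(0,'y'): n0:coor/t1/[-]
after 2 — deliver 0→1: n1:part/t1/[-]
after 3 — deliver 1→0: ·
after 4 — deliver 0→3: n3:part/t1/[-]
after 5 — deliver 3→0: ·
after 6 — deliver 0→2: n2:part/t1/[-]
after 7 — deliver 2→0: ·
after 8 — deliver 0→4: n4:part/t1/[-]
after 9 — deliver 4→0: n0:coor/t1/[y]
after 10 — deliver 0→4: n4:part/t1/[y]
after 11 — deliver 0→3: n3:part/t1/[y]
after 12 — timeout(0): n0:coor/t2/[y]
after 13 — deliver 0→4: n4:part/t2/[y]
after 14 — deliver 4→0: ·
after 15 — deliver 0→3: n3:part/t2/[y]

2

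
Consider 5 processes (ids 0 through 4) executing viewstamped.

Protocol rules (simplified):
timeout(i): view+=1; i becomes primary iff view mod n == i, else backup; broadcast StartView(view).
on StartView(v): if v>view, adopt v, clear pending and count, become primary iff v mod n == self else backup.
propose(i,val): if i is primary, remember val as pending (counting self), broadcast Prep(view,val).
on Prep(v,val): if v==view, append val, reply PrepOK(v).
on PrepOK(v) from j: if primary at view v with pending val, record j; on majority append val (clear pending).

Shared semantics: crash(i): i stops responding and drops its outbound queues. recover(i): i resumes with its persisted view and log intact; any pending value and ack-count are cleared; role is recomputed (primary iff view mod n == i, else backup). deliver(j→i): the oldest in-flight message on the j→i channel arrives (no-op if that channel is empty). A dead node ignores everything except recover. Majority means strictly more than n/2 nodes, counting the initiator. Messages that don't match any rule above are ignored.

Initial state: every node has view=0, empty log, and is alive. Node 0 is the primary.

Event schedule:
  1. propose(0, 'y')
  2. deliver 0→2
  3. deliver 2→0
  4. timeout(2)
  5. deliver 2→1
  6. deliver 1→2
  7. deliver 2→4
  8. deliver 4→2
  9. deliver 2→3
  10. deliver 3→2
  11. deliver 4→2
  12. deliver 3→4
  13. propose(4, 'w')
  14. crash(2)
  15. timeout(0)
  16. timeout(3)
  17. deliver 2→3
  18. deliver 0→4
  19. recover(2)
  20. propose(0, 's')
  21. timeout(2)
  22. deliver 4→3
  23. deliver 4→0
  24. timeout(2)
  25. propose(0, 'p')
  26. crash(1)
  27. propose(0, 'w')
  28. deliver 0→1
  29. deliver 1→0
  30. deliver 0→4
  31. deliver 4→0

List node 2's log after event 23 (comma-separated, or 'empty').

y

after 1 — propose(0,'y'): ·
after 2 — deliver 0→2: n2:back/v0/[y]
after 3 — deliver 2→0: ·
after 4 — timeout(2): n2:back/v1/[y]
after 5 — deliver 2→1: n1:prim/v1/[-]
after 6 — deliver 1→2: ·
after 7 — deliver 2→4: n4:back/v1/[-]
after 8 — deliver 4→2: ·
after 9 — deliver 2→3: n3:back/v1/[-]
after 10 — deliver 3→2: ·
after 11 — deliver 4→2: ·
after 12 — deliver 3→4: ·
after 13 — propose(4,'w'): ·
after 14 — crash(2): n2:✗back/v1/[y]
after 15 — timeout(0): n0:back/v1/[-]
after 16 — timeout(3): n3:back/v2/[-]
after 17 — deliver 2→3: ·
after 18 — deliver 0→4: ·
after 19 — recover(2): n2:back/v1/[y]
after 20 — propose(0,'s'): ·
after 21 — timeout(2): n2:prim/v2/[y]
after 22 — deliver 4→3: ·
after 23 — deliver 4→0: ·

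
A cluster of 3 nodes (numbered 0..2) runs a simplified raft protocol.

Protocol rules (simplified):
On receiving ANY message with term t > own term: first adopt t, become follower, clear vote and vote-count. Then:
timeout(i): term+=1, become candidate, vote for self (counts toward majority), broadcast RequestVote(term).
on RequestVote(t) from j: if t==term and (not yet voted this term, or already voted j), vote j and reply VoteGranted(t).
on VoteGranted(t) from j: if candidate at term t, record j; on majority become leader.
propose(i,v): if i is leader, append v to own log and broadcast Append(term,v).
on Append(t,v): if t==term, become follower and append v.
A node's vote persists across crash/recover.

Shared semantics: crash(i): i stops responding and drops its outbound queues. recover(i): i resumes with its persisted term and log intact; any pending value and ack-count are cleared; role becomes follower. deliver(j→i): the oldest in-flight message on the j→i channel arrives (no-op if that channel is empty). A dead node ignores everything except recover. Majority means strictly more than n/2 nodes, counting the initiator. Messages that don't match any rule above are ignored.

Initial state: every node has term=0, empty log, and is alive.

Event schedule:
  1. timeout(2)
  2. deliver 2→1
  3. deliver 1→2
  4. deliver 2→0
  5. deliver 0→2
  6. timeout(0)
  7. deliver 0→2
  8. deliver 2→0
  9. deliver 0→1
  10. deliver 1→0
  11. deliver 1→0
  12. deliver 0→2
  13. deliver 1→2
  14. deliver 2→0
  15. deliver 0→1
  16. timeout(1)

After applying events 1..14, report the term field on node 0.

2

1. timeout(2):  <2:cand t1 ->
2. deliver 2→1:  <1:foll t1 ->
3. deliver 1→2:  <2:lead t1 ->
4. deliver 2→0:  <0:foll t1 ->
5. deliver 0→2:  nop
6. timeout(0):  <0:cand t2 ->
7. deliver 0→2:  <2:foll t2 ->
8. deliver 2→0:  <0:lead t2 ->
9. deliver 0→1:  <1:foll t2 ->
10. deliver 1→0:  nop
11. deliver 1→0:  nop
12. deliver 0→2:  nop
13. deliver 1→2:  nop
14. deliver 2→0:  nop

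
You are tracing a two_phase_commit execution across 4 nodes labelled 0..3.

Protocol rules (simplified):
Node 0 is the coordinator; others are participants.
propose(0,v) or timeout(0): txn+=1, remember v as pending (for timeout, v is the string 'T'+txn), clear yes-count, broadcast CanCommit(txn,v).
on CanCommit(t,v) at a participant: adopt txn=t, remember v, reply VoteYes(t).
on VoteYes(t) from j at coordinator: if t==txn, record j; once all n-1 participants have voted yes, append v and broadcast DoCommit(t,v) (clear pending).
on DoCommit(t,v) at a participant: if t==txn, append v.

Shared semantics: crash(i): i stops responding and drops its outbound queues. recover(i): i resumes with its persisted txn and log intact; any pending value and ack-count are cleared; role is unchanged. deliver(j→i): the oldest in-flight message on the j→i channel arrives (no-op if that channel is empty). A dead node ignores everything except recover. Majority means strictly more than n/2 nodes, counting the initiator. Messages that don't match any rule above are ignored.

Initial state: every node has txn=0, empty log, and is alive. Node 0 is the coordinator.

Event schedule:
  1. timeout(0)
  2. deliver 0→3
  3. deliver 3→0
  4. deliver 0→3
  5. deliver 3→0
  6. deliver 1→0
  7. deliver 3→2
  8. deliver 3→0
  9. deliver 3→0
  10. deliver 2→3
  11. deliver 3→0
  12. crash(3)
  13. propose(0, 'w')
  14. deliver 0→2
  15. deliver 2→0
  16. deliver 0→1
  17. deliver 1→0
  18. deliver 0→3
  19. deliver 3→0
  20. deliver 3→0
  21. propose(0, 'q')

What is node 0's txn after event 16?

step 1 timeout(0): 0={coor,t=1,log=-}
step 2 deliver 0→3: 3={part,t=1,log=-}
step 3 deliver 3→0: —
step 4 deliver 0→3: —
step 5 deliver 3→0: —
step 6 deliver 1→0: —
step 7 deliver 3→2: —
step 8 deliver 3→0: —
step 9 deliver 3→0: —
step 10 deliver 2→3: —
step 11 deliver 3→0: —
step 12 crash(3): 3={✗part,t=1,log=-}
step 13 propose(0,'w'): 0={coor,t=2,log=-}
step 14 deliver 0→2: 2={part,t=1,log=-}
step 15 deliver 2→0: —
step 16 deliver 0→1: 1={part,t=1,log=-}

2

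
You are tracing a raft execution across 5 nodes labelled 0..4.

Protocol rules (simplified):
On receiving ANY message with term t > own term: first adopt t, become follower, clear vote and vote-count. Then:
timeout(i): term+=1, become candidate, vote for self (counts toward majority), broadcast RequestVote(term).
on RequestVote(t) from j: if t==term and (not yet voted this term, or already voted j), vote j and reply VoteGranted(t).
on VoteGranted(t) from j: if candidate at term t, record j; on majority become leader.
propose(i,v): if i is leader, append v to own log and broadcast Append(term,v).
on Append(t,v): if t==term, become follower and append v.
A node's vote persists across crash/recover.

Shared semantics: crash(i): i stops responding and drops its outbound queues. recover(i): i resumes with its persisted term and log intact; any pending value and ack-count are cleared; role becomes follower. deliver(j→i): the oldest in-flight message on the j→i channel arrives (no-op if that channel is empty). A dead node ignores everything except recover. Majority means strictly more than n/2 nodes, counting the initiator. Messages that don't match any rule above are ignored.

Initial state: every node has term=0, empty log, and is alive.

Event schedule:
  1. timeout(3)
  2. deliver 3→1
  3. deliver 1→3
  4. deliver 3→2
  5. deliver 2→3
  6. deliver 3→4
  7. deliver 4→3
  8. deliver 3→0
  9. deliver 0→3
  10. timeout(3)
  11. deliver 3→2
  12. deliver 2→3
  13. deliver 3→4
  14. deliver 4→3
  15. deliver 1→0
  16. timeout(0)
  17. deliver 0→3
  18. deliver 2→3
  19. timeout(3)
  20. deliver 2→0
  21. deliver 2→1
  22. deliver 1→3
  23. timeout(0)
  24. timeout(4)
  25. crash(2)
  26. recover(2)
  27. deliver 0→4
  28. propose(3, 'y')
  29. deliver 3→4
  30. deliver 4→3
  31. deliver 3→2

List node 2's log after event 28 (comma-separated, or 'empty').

empty

after 1 — timeout(3): n3:cand/t1/[-]
after 2 — deliver 3→1: n1:foll/t1/[-]
after 3 — deliver 1→3: ·
after 4 — deliver 3→2: n2:foll/t1/[-]
after 5 — deliver 2→3: n3:lead/t1/[-]
after 6 — deliver 3→4: n4:foll/t1/[-]
after 7 — deliver 4→3: ·
after 8 — deliver 3→0: n0:foll/t1/[-]
after 9 — deliver 0→3: ·
after 10 — timeout(3): n3:cand/t2/[-]
after 11 — deliver 3→2: n2:foll/t2/[-]
after 12 — deliver 2→3: ·
after 13 — deliver 3→4: n4:foll/t2/[-]
after 14 — deliver 4→3: n3:lead/t2/[-]
after 15 — deliver 1→0: ·
after 16 — timeout(0): n0:cand/t2/[-]
after 17 — deliver 0→3: ·
after 18 — deliver 2→3: ·
after 19 — timeout(3): n3:cand/t3/[-]
after 20 — deliver 2→0: ·
after 21 — deliver 2→1: ·
after 22 — deliver 1→3: ·
after 23 — timeout(0): n0:cand/t3/[-]
after 24 — timeout(4): n4:cand/t3/[-]
after 25 — crash(2): n2:✗foll/t2/[-]
after 26 — recover(2): n2:foll/t2/[-]
after 27 — deliver 0→4: ·
after 28 — propose(3,'y'): ·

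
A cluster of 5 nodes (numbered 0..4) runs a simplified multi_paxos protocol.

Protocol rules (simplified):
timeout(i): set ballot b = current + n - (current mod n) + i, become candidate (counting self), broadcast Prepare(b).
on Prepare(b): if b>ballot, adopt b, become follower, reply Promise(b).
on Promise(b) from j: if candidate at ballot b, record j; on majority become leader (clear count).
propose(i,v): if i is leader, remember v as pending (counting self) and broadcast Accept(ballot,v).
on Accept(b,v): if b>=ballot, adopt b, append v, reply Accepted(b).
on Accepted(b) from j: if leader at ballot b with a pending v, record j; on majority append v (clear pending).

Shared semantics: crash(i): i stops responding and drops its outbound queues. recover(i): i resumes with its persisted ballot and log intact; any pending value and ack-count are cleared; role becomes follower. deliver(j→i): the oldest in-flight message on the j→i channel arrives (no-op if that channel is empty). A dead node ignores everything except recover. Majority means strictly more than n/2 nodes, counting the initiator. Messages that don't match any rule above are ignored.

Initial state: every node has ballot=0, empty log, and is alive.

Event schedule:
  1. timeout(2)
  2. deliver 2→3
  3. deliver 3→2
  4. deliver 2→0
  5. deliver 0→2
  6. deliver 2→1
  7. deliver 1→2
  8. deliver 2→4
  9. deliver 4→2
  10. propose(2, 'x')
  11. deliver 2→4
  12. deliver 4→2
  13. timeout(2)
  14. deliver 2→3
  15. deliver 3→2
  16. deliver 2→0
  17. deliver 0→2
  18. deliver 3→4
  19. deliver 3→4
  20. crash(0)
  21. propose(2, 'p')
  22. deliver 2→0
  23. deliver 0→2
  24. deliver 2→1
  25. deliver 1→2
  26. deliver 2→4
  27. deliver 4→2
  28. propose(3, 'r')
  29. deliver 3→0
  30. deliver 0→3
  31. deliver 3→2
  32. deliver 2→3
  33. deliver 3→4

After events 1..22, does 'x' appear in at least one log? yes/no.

1. timeout(2):  <2:cand b7 ->
2. deliver 2→3:  <3:foll b7 ->
3. deliver 3→2:  nop
4. deliver 2→0:  <0:foll b7 ->
5. deliver 0→2:  <2:lead b7 ->
6. deliver 2→1:  <1:foll b7 ->
7. deliver 1→2:  nop
8. deliver 2→4:  <4:foll b7 ->
9. deliver 4→2:  nop
10. propose(2,'x'):  nop
11. deliver 2→4:  <4:foll b7 x>
12. deliver 4→2:  nop
13. timeout(2):  <2:cand b12 ->
14. deliver 2→3:  <3:foll b7 x>
15. deliver 3→2:  nop
16. deliver 2→0:  <0:foll b7 x>
17. deliver 0→2:  nop
18. deliver 3→4:  nop
19. deliver 3→4:  nop
20. crash(0):  <0:✗foll b7 x>
21. propose(2,'p'):  nop
22. deliver 2→0:  nop

yes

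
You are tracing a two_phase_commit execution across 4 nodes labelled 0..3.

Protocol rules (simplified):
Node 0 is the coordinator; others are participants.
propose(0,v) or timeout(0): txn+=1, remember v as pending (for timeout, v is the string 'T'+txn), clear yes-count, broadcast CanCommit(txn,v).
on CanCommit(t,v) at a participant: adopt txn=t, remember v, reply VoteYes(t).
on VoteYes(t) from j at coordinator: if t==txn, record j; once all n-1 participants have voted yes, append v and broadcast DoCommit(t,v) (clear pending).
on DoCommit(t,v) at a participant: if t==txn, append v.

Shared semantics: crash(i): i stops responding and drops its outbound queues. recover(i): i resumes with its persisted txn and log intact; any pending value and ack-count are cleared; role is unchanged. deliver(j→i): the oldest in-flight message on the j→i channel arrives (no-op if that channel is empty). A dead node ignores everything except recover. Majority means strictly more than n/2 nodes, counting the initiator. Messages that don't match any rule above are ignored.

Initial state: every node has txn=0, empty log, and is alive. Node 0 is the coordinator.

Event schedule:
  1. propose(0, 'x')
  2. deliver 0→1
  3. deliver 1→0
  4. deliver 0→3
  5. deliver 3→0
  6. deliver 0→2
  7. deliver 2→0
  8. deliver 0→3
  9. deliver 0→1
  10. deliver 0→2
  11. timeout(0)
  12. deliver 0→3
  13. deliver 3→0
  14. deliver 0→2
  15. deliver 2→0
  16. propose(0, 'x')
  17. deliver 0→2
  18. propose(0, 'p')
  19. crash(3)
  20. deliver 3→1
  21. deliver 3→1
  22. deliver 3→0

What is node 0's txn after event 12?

after 1 — propose(0,'x'): n0:coor/t1/[-]
after 2 — deliver 0→1: n1:part/t1/[-]
after 3 — deliver 1→0: ·
after 4 — deliver 0→3: n3:part/t1/[-]
after 5 — deliver 3→0: ·
after 6 — deliver 0→2: n2:part/t1/[-]
after 7 — deliver 2→0: n0:coor/t1/[x]
after 8 — deliver 0→3: n3:part/t1/[x]
after 9 — deliver 0→1: n1:part/t1/[x]
after 10 — deliver 0→2: n2:part/t1/[x]
after 11 — timeout(0): n0:coor/t2/[x]
after 12 — deliver 0→3: n3:part/t2/[x]

2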